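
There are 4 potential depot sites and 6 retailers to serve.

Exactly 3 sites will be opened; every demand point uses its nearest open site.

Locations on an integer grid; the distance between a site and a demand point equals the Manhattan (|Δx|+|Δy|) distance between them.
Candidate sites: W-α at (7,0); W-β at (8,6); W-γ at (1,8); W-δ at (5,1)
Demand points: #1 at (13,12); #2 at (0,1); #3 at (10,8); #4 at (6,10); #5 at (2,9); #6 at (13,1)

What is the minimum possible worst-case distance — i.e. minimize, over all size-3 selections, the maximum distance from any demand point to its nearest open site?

11

Open {W-α, W-β, W-γ}.
  Farthest demand point is #1 at distance 11 (to W-β); all others are ≤ 11.
With {W-α, W-β, W-δ} the worst case is 11.
With {W-β, W-γ, W-δ} the worst case is 11.
No size-3 selection achieves below 11.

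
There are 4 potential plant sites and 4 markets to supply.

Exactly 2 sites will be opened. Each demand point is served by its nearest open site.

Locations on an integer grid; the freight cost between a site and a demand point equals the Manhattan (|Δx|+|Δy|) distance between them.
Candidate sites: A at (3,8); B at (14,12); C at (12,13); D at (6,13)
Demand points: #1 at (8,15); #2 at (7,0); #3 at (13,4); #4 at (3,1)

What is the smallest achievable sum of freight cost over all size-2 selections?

Open {A, C}.
  #1→C 6, #2→A 12, #3→C 10, #4→A 7  ⇒ total 35.
Compare {A, B}: total 37.
Compare {A, D}: total 37.
No size-2 selection does better; minimum is 35.

35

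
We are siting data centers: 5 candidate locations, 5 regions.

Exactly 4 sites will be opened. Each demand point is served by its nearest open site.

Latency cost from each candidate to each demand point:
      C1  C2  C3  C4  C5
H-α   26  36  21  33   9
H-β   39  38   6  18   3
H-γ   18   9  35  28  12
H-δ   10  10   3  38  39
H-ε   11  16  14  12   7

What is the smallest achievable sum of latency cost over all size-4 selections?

37

Open {H-β, H-γ, H-δ, H-ε}.
  C1→H-δ 10, C2→H-γ 9, C3→H-δ 3, C4→H-ε 12, C5→H-β 3  ⇒ total 37.
Compare {H-α, H-β, H-δ, H-ε}: total 38.
Compare {H-α, H-β, H-γ, H-ε}: total 41.
No size-4 selection does better; minimum is 37.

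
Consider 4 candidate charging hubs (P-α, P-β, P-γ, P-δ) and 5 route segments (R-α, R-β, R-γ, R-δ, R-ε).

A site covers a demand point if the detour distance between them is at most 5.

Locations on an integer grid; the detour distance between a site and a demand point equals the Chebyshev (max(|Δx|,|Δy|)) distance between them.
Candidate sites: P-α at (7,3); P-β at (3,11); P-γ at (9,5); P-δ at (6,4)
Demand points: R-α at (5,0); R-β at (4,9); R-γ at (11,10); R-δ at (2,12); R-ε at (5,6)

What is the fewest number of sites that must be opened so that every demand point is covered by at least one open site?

Coverage sets (demand points within 5 of each site):
  P-α: {R-α, R-ε}
  P-β: {R-β, R-δ, R-ε}
  P-γ: {R-α, R-β, R-γ, R-ε}
  P-δ: {R-α, R-β, R-ε}
No single site covers all 5 demand points.
But {P-β, P-γ} covers everything, so the minimum is 2.

2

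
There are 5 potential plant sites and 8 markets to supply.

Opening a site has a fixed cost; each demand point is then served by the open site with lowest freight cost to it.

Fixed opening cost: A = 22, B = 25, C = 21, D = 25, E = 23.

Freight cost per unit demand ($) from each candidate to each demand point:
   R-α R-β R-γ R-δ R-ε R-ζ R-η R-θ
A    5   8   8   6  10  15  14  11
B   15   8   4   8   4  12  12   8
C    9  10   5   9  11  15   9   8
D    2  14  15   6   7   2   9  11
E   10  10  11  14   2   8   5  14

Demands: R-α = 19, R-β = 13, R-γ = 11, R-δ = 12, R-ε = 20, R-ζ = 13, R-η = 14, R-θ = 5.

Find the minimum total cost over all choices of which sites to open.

507

Open {B, D, E}: assign each demand point to its cheapest open site.
  R-α→D 19×2=38, R-β→B 13×8=104, R-γ→B 11×4=44, R-δ→D 12×6=72, R-ε→E 20×2=40, R-ζ→D 13×2=26, R-η→E 14×5=70, R-θ→B 5×8=40
  freight cost 434, fixed 73 → total 507.
Compare {B, C, D, E}: freight cost 434 + fixed 94 = 528.
Compare {A, B, D, E}: freight cost 434 + fixed 95 = 529.
Compare {A, C, D, E}: freight cost 445 + fixed 91 = 536.
All other subsets cost ≥ 528. Minimum total cost: 507.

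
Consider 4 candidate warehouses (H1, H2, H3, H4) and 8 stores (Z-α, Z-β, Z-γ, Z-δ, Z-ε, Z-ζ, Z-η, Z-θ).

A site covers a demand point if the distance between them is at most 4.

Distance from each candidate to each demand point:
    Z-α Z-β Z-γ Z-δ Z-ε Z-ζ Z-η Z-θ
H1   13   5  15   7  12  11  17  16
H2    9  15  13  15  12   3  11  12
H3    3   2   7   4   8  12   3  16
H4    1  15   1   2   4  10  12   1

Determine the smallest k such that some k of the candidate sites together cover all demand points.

Coverage sets (demand points within 4 of each site):
  H1: {}
  H2: {Z-ζ}
  H3: {Z-α, Z-β, Z-δ, Z-η}
  H4: {Z-α, Z-γ, Z-δ, Z-ε, Z-θ}
No 2 sites suffice: every size-2 union leaves at least one demand point uncovered.
But {H2, H3, H4} covers everything, so the minimum is 3.

3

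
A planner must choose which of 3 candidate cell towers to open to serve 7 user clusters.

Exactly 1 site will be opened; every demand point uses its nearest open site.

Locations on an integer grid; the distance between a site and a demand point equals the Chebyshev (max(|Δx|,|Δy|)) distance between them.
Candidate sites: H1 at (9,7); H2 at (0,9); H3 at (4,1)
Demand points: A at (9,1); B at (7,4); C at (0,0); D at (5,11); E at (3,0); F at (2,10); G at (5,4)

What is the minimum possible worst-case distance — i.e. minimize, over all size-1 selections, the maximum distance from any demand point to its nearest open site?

Open {H1}.
  Farthest demand point is C at distance 9 (to H1); all others are ≤ 9.
With {H2} the worst case is 9.
With {H3} the worst case is 10.
No size-1 selection achieves below 9.

9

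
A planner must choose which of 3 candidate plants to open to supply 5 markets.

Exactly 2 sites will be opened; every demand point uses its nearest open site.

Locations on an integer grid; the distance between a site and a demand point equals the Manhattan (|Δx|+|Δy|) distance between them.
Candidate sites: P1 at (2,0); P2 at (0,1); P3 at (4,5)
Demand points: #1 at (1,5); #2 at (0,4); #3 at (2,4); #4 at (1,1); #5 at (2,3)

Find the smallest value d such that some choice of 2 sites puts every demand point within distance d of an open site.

4

Open {P2, P3}.
  Farthest demand point is #5 at distance 4 (to P2); all others are ≤ 4.
With {P1, P2} the worst case is 5.
With {P1, P3} the worst case is 5.
No size-2 selection achieves below 4.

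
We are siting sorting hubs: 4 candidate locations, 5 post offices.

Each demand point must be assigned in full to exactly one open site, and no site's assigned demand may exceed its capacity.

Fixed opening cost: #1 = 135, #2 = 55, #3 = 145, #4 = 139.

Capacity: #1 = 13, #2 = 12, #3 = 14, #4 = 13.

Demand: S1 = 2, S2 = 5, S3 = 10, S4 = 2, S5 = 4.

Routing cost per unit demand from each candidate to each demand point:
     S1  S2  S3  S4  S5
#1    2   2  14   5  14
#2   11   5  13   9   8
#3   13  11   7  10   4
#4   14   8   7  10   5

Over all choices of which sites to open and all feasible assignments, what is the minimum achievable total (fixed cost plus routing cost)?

351

Open {#2, #3}; cheapest assignment that respects the capacities:
  #2 (cap 12, load 9): S1, S2, S4 — cost 2×11 + 5×5 + 2×9 = 65
  #3 (cap 14, load 14): S3, S5 — cost 10×7 + 4×4 = 86
  Shipping 151, fixed 200 → total 351.
  Any other capacity-feasible assignment to {#2, #3} ships for at least 151.
Compare {#2, #4}: its best feasible assignment gives total 363.
Compare {#1, #3}: its best feasible assignment gives total 390.
Every other set of open sites that can feasibly serve all demand totals ≥ 363 even under its best assignment. Minimum: 351.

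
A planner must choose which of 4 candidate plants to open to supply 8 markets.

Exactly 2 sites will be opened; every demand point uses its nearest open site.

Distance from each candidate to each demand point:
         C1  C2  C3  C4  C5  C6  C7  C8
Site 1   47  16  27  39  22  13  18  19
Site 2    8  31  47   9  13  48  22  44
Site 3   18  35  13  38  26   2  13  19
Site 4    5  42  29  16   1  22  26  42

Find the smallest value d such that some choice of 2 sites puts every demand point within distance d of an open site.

27

Open {Site 1, Site 2}.
  Farthest demand point is C3 at distance 27 (to Site 1); all others are ≤ 27.
With {Site 1, Site 4} the worst case is 27.
With {Site 2, Site 3} the worst case is 31.
No size-2 selection achieves below 27.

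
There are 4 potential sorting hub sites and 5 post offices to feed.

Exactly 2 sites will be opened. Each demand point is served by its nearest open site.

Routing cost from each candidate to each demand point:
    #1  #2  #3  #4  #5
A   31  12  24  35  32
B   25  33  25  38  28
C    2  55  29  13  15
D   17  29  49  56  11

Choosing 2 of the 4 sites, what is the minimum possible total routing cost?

Open {A, C}.
  #1→C 2, #2→A 12, #3→A 24, #4→C 13, #5→C 15  ⇒ total 66.
Compare {C, D}: total 84.
Compare {B, C}: total 88.
No size-2 selection does better; minimum is 66.

66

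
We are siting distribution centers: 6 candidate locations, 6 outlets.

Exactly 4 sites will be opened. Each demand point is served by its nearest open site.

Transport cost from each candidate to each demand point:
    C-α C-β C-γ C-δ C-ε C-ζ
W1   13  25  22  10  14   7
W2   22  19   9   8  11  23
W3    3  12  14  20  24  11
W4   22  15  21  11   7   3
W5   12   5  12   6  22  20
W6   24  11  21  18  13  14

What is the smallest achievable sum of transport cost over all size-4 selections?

33

Open {W2, W3, W4, W5}.
  C-α→W3 3, C-β→W5 5, C-γ→W2 9, C-δ→W5 6, C-ε→W4 7, C-ζ→W4 3  ⇒ total 33.
Compare {W1, W3, W4, W5}: total 36.
Compare {W3, W4, W5, W6}: total 36.
No size-4 selection does better; minimum is 33.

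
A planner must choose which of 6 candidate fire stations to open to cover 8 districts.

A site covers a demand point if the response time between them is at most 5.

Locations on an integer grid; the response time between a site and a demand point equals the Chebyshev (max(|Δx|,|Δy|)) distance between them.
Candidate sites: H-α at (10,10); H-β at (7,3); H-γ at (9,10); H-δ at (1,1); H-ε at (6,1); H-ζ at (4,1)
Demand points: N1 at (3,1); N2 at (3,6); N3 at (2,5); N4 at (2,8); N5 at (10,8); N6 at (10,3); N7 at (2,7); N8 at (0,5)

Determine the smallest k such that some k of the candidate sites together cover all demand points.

2

Coverage sets (demand points within 5 of each site):
  H-α: {N5}
  H-β: {N1, N2, N3, N4, N5, N6, N7}
  H-γ: {N5}
  H-δ: {N1, N2, N3, N8}
  H-ε: {N1, N2, N3, N6}
  H-ζ: {N1, N2, N3, N8}
No single site covers all 8 demand points.
But {H-β, H-δ} covers everything, so the minimum is 2.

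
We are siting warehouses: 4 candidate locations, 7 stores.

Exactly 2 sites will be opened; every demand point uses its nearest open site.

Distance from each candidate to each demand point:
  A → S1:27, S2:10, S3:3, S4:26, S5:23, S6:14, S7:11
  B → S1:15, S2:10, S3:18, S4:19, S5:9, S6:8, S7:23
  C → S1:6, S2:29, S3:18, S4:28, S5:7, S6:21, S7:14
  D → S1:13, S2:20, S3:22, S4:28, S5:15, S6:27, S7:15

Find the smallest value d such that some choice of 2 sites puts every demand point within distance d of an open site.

19

Open {A, B}.
  Farthest demand point is S4 at distance 19 (to B); all others are ≤ 19.
With {B, C} the worst case is 19.
With {B, D} the worst case is 19.
No size-2 selection achieves below 19.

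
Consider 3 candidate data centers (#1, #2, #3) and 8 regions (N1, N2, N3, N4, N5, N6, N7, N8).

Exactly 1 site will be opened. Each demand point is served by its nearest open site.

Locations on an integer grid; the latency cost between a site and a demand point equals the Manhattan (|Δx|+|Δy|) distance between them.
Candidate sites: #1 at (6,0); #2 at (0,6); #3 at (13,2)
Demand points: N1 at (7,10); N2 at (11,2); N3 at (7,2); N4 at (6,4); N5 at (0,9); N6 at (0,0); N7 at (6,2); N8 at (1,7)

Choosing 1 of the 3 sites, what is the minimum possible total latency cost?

60

Open {#1}.
  N1→#1 11, N2→#1 7, N3→#1 3, N4→#1 4, N5→#1 15, N6→#1 6, N7→#1 2, N8→#1 12  ⇒ total 60.
Compare {#2}: total 66.
Compare {#3}: total 90.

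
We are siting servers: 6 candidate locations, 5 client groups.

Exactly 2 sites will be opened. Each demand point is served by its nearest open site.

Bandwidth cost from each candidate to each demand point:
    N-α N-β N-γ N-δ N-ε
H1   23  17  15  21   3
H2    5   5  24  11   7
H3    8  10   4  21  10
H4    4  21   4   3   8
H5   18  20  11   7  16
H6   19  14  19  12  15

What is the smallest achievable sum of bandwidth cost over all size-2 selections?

Open {H2, H4}.
  N-α→H4 4, N-β→H2 5, N-γ→H4 4, N-δ→H4 3, N-ε→H2 7  ⇒ total 23.
Compare {H3, H4}: total 29.
Compare {H1, H4}: total 31.
No size-2 selection does better; minimum is 23.

23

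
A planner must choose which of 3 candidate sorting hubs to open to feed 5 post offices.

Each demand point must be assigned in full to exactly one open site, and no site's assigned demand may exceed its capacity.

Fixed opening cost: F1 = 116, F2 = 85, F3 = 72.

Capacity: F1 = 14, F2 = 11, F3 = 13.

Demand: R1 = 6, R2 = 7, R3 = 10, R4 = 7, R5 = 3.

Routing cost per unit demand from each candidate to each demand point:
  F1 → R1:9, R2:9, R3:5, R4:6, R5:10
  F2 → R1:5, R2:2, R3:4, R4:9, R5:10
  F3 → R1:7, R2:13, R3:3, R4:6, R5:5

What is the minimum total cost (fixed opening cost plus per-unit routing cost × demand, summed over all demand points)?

Open {F1, F2, F3}; cheapest assignment that respects the capacities:
  F1 (cap 14, load 13): R1, R4 — cost 6×9 + 7×6 = 96
  F2 (cap 11, load 7): R2 — cost 7×2 = 14
  F3 (cap 13, load 13): R3, R5 — cost 10×3 + 3×5 = 45
  Shipping 155, fixed 273 → total 428.
  Any other capacity-feasible assignment to {F1, F2, F3} ships for at least 155.
Total demand is 33 and no other set of sites has combined capacity ≥ 33, so {F1, F2, F3} is the only feasible choice of open sites. Minimum: 428.

428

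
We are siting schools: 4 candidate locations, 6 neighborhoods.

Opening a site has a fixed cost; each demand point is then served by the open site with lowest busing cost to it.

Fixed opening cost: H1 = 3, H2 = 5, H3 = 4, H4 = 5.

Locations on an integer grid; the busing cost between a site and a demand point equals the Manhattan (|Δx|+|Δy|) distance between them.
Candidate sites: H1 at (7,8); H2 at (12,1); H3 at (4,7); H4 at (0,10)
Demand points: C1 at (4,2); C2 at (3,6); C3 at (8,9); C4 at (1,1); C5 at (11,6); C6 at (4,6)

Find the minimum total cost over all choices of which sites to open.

32

Open {H1, H3}: assign each demand point to its cheapest open site.
  C1→H3 5, C2→H3 2, C3→H1 2, C4→H3 9, C5→H1 6, C6→H3 1
  busing cost 25, fixed 7 → total 32.
Compare {H3}: busing cost 31 + fixed 4 = 35.
Compare {H1, H2, H3}: busing cost 25 + fixed 12 = 37.
Compare {H1, H3, H4}: busing cost 25 + fixed 12 = 37.
All other subsets cost ≥ 35. Minimum total cost: 32.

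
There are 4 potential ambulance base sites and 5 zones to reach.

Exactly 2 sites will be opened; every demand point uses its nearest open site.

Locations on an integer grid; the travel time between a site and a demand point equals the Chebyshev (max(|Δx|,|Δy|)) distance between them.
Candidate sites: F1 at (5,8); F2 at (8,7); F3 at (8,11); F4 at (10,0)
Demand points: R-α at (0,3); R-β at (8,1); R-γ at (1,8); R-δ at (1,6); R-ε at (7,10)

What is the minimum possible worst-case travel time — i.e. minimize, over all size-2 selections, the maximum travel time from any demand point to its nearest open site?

Open {F1, F4}.
  Farthest demand point is R-α at travel time 5 (to F1); all others are ≤ 5.
With {F1, F2} the worst case is 6.
With {F1, F3} the worst case is 7.
No size-2 selection achieves below 5.

5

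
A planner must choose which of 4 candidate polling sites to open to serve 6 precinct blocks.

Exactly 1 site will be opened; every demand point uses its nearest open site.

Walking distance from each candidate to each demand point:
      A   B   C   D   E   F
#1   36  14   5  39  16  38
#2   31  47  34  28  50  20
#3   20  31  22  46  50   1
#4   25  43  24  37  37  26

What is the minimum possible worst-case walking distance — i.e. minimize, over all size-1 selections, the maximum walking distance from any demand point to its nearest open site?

39

Open {#1}.
  Farthest demand point is D at walking distance 39 (to #1); all others are ≤ 39.
With {#4} the worst case is 43.
With {#2} the worst case is 50.
No size-1 selection achieves below 39.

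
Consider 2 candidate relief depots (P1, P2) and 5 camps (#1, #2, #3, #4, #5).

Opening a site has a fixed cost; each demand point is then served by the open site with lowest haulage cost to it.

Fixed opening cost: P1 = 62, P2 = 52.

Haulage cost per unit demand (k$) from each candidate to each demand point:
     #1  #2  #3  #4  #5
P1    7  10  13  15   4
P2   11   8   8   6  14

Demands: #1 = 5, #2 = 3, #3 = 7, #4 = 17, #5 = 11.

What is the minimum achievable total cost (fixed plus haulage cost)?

Open {P1, P2}: assign each demand point to its cheapest open site.
  #1→P1 5×7=35, #2→P2 3×8=24, #3→P2 7×8=56, #4→P2 17×6=102, #5→P1 11×4=44
  haulage cost 261, fixed 114 → total 375.
Compare {P2}: haulage cost 391 + fixed 52 = 443.
Compare {P1}: haulage cost 455 + fixed 62 = 517.

375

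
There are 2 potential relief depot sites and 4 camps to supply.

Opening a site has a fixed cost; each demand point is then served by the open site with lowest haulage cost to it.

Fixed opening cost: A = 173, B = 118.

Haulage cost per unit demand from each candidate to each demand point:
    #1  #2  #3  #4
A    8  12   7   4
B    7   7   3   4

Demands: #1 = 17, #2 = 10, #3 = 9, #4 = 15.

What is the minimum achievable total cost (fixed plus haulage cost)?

394

Open {B}: assign each demand point to its cheapest open site.
  #1→B 17×7=119, #2→B 10×7=70, #3→B 9×3=27, #4→B 15×4=60
  haulage cost 276, fixed 118 → total 394.
Compare {A}: haulage cost 379 + fixed 173 = 552.
Compare {A, B}: haulage cost 276 + fixed 291 = 567.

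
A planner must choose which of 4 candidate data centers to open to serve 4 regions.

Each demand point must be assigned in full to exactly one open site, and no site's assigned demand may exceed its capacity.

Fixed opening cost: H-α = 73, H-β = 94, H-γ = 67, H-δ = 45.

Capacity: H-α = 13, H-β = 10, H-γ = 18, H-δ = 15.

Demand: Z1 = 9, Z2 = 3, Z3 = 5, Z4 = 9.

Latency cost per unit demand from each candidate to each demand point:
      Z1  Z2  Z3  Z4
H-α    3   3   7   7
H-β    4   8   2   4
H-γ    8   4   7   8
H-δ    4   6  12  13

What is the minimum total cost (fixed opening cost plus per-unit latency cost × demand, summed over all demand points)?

267

Open {H-γ, H-δ}; cheapest assignment that respects the capacities:
  H-γ (cap 18, load 17): Z2, Z3, Z4 — cost 3×4 + 5×7 + 9×8 = 119
  H-δ (cap 15, load 9): Z1 — cost 9×4 = 36
  Shipping 155, fixed 112 → total 267.
  Any other capacity-feasible assignment to {H-γ, H-δ} ships for at least 155.
Compare {H-α, H-γ}: its best feasible assignment gives total 283.
Compare {H-α, H-δ}: its best feasible assignment gives total 286.
Every other set of open sites that can feasibly serve all demand totals ≥ 283 even under its best assignment. Minimum: 267.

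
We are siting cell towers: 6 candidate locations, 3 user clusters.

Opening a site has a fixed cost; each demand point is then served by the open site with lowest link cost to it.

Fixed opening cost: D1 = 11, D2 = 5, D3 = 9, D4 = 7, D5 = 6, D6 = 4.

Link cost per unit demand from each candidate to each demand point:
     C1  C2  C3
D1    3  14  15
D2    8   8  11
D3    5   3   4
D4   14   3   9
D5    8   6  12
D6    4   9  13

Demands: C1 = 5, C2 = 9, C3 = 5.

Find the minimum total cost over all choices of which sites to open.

Open {D3, D6}: assign each demand point to its cheapest open site.
  C1→D6 5×4=20, C2→D3 9×3=27, C3→D3 5×4=20
  link cost 67, fixed 13 → total 80.
Compare {D3}: link cost 72 + fixed 9 = 81.
Compare {D1, D3}: link cost 62 + fixed 20 = 82.
Compare {D2, D3, D6}: link cost 67 + fixed 18 = 85.
All other subsets cost ≥ 81. Minimum total cost: 80.

80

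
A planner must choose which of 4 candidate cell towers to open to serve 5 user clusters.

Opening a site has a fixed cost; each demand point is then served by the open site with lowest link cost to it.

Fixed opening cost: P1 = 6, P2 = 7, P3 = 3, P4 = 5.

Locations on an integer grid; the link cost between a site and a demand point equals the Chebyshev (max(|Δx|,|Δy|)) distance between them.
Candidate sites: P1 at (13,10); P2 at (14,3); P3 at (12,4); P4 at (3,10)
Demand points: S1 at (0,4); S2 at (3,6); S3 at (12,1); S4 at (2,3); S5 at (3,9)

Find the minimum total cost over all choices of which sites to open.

Open {P3, P4}: assign each demand point to its cheapest open site.
  S1→P4 6, S2→P4 4, S3→P3 3, S4→P4 7, S5→P4 1
  link cost 21, fixed 8 → total 29.
Compare {P4}: link cost 27 + fixed 5 = 32.
Compare {P2, P4}: link cost 20 + fixed 12 = 32.
Compare {P1, P3, P4}: link cost 21 + fixed 14 = 35.
All other subsets cost ≥ 32. Minimum total cost: 29.

29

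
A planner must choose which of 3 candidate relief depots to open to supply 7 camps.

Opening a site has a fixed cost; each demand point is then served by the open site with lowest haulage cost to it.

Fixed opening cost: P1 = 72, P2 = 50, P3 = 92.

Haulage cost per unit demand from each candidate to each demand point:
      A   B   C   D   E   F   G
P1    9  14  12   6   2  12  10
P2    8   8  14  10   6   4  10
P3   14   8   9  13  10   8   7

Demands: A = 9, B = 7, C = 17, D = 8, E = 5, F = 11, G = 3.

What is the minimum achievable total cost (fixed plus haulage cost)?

Open {P1, P2}: assign each demand point to its cheapest open site.
  A→P2 9×8=72, B→P2 7×8=56, C→P1 17×12=204, D→P1 8×6=48, E→P1 5×2=10, F→P2 11×4=44, G→P1 3×10=30
  haulage cost 464, fixed 122 → total 586.
Compare {P2, P3}: haulage cost 456 + fixed 142 = 598.
Compare {P2}: haulage cost 550 + fixed 50 = 600.
Compare {P1, P2, P3}: haulage cost 404 + fixed 214 = 618.
All other subsets cost ≥ 598. Minimum total cost: 586.

586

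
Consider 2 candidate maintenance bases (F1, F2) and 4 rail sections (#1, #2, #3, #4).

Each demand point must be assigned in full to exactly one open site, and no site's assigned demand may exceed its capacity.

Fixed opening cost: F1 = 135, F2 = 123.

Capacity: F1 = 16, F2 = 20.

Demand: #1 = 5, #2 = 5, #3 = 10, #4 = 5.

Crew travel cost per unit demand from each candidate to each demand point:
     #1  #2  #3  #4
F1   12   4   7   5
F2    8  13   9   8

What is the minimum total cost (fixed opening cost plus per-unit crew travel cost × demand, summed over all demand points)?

428

Open {F1, F2}; cheapest assignment that respects the capacities:
  F1 (cap 16, load 15): #2, #3 — cost 5×4 + 10×7 = 90
  F2 (cap 20, load 10): #1, #4 — cost 5×8 + 5×8 = 80
  Shipping 170, fixed 258 → total 428.
  Any other capacity-feasible assignment to {F1, F2} ships for at least 170.
Total demand is 25 and no other set of sites has combined capacity ≥ 25, so {F1, F2} is the only feasible choice of open sites. Minimum: 428.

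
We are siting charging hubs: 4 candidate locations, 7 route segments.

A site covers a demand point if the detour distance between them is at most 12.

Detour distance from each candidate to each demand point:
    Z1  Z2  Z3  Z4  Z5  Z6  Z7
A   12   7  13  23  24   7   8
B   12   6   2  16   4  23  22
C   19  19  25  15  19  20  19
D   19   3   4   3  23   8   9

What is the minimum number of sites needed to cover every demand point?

2

Coverage sets (demand points within 12 of each site):
  A: {Z1, Z2, Z6, Z7}
  B: {Z1, Z2, Z3, Z5}
  C: {}
  D: {Z2, Z3, Z4, Z6, Z7}
No single site covers all 7 demand points.
But {B, D} covers everything, so the minimum is 2.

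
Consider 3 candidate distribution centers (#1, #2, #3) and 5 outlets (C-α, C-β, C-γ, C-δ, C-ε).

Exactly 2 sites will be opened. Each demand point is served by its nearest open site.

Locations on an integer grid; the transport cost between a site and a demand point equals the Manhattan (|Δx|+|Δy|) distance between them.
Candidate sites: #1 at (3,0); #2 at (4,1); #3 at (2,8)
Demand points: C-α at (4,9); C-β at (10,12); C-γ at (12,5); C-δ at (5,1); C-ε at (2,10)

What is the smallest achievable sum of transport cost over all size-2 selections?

Open {#2, #3}.
  C-α→#3 3, C-β→#3 12, C-γ→#2 12, C-δ→#2 1, C-ε→#3 2  ⇒ total 30.
Compare {#1, #3}: total 33.
Compare {#1, #2}: total 49.

30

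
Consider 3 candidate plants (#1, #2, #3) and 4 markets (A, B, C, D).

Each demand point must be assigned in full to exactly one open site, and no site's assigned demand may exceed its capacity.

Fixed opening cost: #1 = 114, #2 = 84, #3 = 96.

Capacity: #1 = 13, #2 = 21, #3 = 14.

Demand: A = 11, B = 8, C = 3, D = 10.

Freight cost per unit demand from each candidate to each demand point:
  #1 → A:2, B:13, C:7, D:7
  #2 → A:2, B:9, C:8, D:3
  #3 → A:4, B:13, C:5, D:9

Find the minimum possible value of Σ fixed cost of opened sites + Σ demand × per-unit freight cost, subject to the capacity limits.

341

Open {#2, #3}; cheapest assignment that respects the capacities:
  #2 (cap 21, load 18): B, D — cost 8×9 + 10×3 = 102
  #3 (cap 14, load 14): A, C — cost 11×4 + 3×5 = 59
  Shipping 161, fixed 180 → total 341.
  Any other capacity-feasible assignment to {#2, #3} ships for at least 161.
Compare {#1, #2}: its best feasible assignment gives total 346.
Compare {#1, #2, #3}: its best feasible assignment gives total 433.
Every other set of open sites that can feasibly serve all demand totals ≥ 346 even under its best assignment. Minimum: 341.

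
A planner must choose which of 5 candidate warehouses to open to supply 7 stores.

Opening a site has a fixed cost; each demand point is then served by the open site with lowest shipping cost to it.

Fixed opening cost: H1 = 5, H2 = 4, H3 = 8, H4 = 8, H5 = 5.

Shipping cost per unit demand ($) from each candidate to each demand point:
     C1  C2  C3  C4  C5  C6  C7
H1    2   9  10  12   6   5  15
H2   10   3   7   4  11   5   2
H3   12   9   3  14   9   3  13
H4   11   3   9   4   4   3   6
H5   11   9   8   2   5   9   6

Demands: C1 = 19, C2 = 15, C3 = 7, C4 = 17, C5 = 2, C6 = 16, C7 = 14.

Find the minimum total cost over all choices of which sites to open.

246

Open {H1, H2, H3, H5}: assign each demand point to its cheapest open site.
  C1→H1 19×2=38, C2→H2 15×3=45, C3→H3 7×3=21, C4→H5 17×2=34, C5→H5 2×5=10, C6→H3 16×3=48, C7→H2 14×2=28
  shipping cost 224, fixed 22 → total 246.
Compare {H1, H2, H3, H4, H5}: shipping cost 222 + fixed 30 = 252.
Compare {H1, H2, H4, H5}: shipping cost 250 + fixed 22 = 272.
Compare {H1, H2, H3}: shipping cost 260 + fixed 17 = 277.
All other subsets cost ≥ 252. Minimum total cost: 246.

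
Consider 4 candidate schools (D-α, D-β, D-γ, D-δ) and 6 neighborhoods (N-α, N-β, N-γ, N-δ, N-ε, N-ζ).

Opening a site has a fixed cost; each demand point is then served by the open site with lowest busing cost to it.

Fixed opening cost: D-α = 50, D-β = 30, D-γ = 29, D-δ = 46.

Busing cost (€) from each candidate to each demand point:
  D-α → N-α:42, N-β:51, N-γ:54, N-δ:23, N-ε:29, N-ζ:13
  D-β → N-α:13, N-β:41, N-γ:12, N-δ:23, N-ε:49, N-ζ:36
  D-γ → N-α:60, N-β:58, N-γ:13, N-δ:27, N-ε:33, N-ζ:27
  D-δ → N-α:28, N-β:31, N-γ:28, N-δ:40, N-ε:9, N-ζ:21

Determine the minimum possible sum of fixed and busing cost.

185

Open {D-β, D-δ}: assign each demand point to its cheapest open site.
  N-α→D-β 13, N-β→D-δ 31, N-γ→D-β 12, N-δ→D-β 23, N-ε→D-δ 9, N-ζ→D-δ 21
  busing cost 109, fixed 76 → total 185.
Compare {D-δ}: busing cost 157 + fixed 46 = 203.
Compare {D-β}: busing cost 174 + fixed 30 = 204.
Compare {D-γ, D-δ}: busing cost 129 + fixed 75 = 204.
All other subsets cost ≥ 203. Minimum total cost: 185.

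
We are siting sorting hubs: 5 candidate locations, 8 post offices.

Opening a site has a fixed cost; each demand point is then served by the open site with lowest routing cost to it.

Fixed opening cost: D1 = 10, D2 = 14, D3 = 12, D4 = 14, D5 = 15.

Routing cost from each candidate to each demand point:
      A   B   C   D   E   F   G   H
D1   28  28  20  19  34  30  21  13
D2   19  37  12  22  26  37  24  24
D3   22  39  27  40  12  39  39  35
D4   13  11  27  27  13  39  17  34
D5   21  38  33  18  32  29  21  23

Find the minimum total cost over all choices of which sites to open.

160

Open {D1, D4}: assign each demand point to its cheapest open site.
  A→D4 13, B→D4 11, C→D1 20, D→D1 19, E→D4 13, F→D1 30, G→D4 17, H→D1 13
  routing cost 136, fixed 24 → total 160.
Compare {D1, D2, D4}: routing cost 128 + fixed 38 = 166.
Compare {D1, D3, D4}: routing cost 135 + fixed 36 = 171.
Compare {D1, D4, D5}: routing cost 134 + fixed 39 = 173.
All other subsets cost ≥ 166. Minimum total cost: 160.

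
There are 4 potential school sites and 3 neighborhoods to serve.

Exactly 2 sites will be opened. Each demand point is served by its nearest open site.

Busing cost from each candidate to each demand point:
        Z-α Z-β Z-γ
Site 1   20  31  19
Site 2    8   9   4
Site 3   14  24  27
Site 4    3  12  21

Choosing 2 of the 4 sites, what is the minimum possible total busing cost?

Open {Site 2, Site 4}.
  Z-α→Site 4 3, Z-β→Site 2 9, Z-γ→Site 2 4  ⇒ total 16.
Compare {Site 1, Site 2}: total 21.
Compare {Site 2, Site 3}: total 21.
No size-2 selection does better; minimum is 16.

16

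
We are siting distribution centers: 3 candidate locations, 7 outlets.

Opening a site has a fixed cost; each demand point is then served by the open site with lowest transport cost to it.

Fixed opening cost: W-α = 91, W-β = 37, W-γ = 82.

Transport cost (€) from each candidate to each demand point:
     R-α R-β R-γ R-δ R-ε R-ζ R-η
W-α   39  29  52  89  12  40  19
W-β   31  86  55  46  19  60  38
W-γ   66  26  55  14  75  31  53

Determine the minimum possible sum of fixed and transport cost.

333

Open {W-β, W-γ}: assign each demand point to its cheapest open site.
  R-α→W-β 31, R-β→W-γ 26, R-γ→W-β 55, R-δ→W-γ 14, R-ε→W-β 19, R-ζ→W-γ 31, R-η→W-β 38
  transport cost 214, fixed 119 → total 333.
Compare {W-α, W-β}: transport cost 229 + fixed 128 = 357.
Compare {W-α, W-γ}: transport cost 193 + fixed 173 = 366.
Compare {W-α}: transport cost 280 + fixed 91 = 371.
All other subsets cost ≥ 357. Minimum total cost: 333.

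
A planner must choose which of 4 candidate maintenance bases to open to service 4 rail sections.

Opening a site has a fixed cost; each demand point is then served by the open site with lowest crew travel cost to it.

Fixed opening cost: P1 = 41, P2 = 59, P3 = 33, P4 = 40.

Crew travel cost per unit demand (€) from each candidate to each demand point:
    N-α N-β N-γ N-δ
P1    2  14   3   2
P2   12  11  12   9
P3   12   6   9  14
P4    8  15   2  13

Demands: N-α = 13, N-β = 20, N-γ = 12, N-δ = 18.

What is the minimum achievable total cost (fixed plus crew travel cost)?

292

Open {P1, P3}: assign each demand point to its cheapest open site.
  N-α→P1 13×2=26, N-β→P3 20×6=120, N-γ→P1 12×3=36, N-δ→P1 18×2=36
  crew travel cost 218, fixed 74 → total 292.
Compare {P1, P3, P4}: crew travel cost 206 + fixed 114 = 320.
Compare {P1, P2, P3}: crew travel cost 218 + fixed 133 = 351.
Compare {P1, P2, P3, P4}: crew travel cost 206 + fixed 173 = 379.
All other subsets cost ≥ 320. Minimum total cost: 292.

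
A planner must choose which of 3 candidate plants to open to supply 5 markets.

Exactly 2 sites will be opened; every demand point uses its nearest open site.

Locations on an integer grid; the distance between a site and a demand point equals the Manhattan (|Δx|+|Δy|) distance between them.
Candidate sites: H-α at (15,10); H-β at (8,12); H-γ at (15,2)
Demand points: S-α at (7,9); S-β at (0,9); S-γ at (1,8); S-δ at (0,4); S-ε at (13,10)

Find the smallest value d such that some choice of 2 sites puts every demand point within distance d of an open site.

16

Open {H-α, H-β}.
  Farthest demand point is S-δ at distance 16 (to H-β); all others are ≤ 16.
With {H-β, H-γ} the worst case is 16.
With {H-α, H-γ} the worst case is 17.
No size-2 selection achieves below 16.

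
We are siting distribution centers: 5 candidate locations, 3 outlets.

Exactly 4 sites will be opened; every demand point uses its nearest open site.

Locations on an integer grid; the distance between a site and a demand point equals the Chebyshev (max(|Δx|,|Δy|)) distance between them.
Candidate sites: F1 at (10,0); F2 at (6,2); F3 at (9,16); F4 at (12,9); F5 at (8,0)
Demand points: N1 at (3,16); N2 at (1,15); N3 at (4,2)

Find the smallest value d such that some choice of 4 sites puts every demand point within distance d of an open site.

Open {F1, F2, F3, F4}.
  Farthest demand point is N2 at distance 8 (to F3); all others are ≤ 8.
With {F1, F2, F3, F5} the worst case is 8.
With {F1, F3, F4, F5} the worst case is 8.
No size-4 selection achieves below 8.

8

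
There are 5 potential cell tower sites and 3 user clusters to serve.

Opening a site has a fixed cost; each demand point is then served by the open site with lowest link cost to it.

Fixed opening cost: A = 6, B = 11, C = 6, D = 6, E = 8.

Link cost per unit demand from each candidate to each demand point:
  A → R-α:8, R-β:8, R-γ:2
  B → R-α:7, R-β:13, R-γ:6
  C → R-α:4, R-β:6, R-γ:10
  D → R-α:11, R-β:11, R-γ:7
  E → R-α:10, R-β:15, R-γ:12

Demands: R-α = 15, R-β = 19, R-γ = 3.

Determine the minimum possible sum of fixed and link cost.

192

Open {A, C}: assign each demand point to its cheapest open site.
  R-α→C 15×4=60, R-β→C 19×6=114, R-γ→A 3×2=6
  link cost 180, fixed 12 → total 192.
Compare {A, C, D}: link cost 180 + fixed 18 = 198.
Compare {A, C, E}: link cost 180 + fixed 20 = 200.
Compare {A, B, C}: link cost 180 + fixed 23 = 203.
All other subsets cost ≥ 198. Minimum total cost: 192.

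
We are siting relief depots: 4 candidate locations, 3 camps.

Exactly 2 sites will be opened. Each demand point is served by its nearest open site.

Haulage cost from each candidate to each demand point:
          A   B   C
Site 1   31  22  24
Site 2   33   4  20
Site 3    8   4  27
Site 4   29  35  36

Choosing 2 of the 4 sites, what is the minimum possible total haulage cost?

Open {Site 2, Site 3}.
  A→Site 3 8, B→Site 2 4, C→Site 2 20  ⇒ total 32.
Compare {Site 1, Site 3}: total 36.
Compare {Site 3, Site 4}: total 39.
No size-2 selection does better; minimum is 32.

32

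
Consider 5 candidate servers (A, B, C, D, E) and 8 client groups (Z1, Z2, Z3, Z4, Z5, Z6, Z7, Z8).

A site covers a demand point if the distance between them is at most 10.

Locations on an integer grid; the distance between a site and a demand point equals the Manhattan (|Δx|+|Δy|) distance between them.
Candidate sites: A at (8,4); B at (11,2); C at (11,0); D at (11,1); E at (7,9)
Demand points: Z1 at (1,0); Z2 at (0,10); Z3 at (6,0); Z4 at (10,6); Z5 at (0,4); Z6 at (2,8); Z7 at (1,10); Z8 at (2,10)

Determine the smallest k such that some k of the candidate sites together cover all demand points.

Coverage sets (demand points within 10 of each site):
  A: {Z3, Z4, Z5, Z6}
  B: {Z3, Z4}
  C: {Z1, Z3, Z4}
  D: {Z3, Z4}
  E: {Z2, Z3, Z4, Z6, Z7, Z8}
No 2 sites suffice: every size-2 union leaves at least one demand point uncovered.
But {A, C, E} covers everything, so the minimum is 3.

3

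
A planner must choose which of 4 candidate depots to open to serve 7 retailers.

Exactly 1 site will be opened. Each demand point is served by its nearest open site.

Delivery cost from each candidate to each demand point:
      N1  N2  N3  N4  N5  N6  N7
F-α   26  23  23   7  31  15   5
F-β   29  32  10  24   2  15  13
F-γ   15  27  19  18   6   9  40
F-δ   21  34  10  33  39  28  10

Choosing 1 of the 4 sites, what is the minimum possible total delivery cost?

125

Open {F-β}.
  N1→F-β 29, N2→F-β 32, N3→F-β 10, N4→F-β 24, N5→F-β 2, N6→F-β 15, N7→F-β 13  ⇒ total 125.
Compare {F-α}: total 130.
Compare {F-γ}: total 134.
No size-1 selection does better; minimum is 125.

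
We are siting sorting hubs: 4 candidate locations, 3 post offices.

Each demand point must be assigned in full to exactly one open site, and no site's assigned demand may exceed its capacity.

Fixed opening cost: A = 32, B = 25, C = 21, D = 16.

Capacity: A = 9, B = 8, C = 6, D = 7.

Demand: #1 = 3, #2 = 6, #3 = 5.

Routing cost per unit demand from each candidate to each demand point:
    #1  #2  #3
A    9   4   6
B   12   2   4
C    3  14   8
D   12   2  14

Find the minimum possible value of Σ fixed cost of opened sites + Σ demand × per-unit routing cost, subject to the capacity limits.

103

Open {B, C, D}; cheapest assignment that respects the capacities:
  B (cap 8, load 5): #3 — cost 5×4 = 20
  C (cap 6, load 3): #1 — cost 3×3 = 9
  D (cap 7, load 6): #2 — cost 6×2 = 12
  Shipping 41, fixed 62 → total 103.
  Any other capacity-feasible assignment to {B, C, D} ships for at least 41.
Compare {B, D}: its best feasible assignment gives total 109.
Compare {A, D}: its best feasible assignment gives total 117.
Every other set of open sites that can feasibly serve all demand totals ≥ 109 even under its best assignment. Minimum: 103.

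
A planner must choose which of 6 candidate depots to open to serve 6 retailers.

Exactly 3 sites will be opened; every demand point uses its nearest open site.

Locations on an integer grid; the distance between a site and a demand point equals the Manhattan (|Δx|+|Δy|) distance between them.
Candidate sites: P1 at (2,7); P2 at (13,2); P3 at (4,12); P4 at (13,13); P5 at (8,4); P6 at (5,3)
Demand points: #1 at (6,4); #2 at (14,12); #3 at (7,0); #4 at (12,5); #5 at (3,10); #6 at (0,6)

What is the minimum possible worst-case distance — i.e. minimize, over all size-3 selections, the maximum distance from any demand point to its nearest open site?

5

Open {P1, P4, P5}.
  Farthest demand point is #3 at distance 5 (to P5); all others are ≤ 5.
With {P1, P2, P4} the worst case is 8.
With {P1, P4, P6} the worst case is 9.
No size-3 selection achieves below 5.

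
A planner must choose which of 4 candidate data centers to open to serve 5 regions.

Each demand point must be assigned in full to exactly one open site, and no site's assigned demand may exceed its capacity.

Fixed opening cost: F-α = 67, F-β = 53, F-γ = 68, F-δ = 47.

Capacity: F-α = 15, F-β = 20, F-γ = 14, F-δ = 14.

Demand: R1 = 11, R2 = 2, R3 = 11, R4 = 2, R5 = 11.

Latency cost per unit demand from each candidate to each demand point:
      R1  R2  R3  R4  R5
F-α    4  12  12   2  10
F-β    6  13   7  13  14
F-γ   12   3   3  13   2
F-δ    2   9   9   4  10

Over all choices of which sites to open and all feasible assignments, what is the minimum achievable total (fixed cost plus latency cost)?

Open {F-β, F-γ, F-δ}; cheapest assignment that respects the capacities:
  F-β (cap 20, load 11): R3 — cost 11×7 = 77
  F-γ (cap 14, load 13): R2, R5 — cost 2×3 + 11×2 = 28
  F-δ (cap 14, load 13): R1, R4 — cost 11×2 + 2×4 = 30
  Shipping 135, fixed 168 → total 303.
  Any other capacity-feasible assignment to {F-β, F-γ, F-δ} ships for at least 135.
Compare {F-α, F-β, F-γ}: its best feasible assignment gives total 341.
Compare {F-α, F-γ, F-δ}: its best feasible assignment gives total 357.
Every other set of open sites that can feasibly serve all demand totals ≥ 341 even under its best assignment. Minimum: 303.

303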